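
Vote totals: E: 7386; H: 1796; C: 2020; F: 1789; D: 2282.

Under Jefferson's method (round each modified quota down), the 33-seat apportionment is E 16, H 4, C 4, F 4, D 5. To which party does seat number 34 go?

E

Priority for the next seat is population ÷ (current seats + 1).
Priorities: E 434.471, H 359.200, C 404.000, F 357.800, D 380.333.
Highest priority: E.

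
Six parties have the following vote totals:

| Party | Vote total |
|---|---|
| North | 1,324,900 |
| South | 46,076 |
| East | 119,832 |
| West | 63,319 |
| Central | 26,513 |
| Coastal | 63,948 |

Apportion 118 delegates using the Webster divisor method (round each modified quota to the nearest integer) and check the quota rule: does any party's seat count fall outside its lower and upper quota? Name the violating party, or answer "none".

Standard quotas: North 95.062, South 3.306, East 8.598, West 4.543, Central 1.902, Coastal 4.588.
Webster allocation: North 94, South 3, East 9, West 5, Central 2, Coastal 5.
North has quota 95.062 (lower 95, upper 96) but receives 94 — outside the quota interval.

North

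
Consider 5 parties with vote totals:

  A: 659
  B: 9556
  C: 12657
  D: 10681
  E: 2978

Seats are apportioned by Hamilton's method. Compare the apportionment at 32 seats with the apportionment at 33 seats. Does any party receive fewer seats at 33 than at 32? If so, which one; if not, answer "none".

A

At 32 seats: A 1, B 8, C 11, D 9, E 3.
At 33 seats: A 0, B 9, C 11, D 10, E 3.
A drops from 1 to 0.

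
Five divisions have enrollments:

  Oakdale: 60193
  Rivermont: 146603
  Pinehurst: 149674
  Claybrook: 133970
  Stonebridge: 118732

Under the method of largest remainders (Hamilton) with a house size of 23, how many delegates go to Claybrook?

5

Total 609172; standard divisor 609172/23 ≈ 26485.739.
Standard quotas: Oakdale 2.2727, Rivermont 5.5352, Pinehurst 5.6511, Claybrook 5.0582, Stonebridge 4.4829.
Lower quotas: Oakdale 2, Rivermont 5, Pinehurst 5, Claybrook 5, Stonebridge 4 (sum 21, leaving 2 seats).
Remainders in descending order: Pinehurst 0.6511, Rivermont 0.5352, Stonebridge 0.4829, Oakdale 0.2727, Claybrook 0.0582.
The surplus seats go to Pinehurst, Rivermont.
Claybrook receives 5.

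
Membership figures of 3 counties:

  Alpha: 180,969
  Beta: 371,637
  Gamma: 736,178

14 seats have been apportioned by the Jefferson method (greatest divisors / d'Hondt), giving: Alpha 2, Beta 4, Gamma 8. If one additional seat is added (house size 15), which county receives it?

Priority for the next seat is population ÷ (current seats + 1).
Priorities: Alpha 60323.000, Beta 74327.400, Gamma 81797.556.
Highest priority: Gamma.

Gamma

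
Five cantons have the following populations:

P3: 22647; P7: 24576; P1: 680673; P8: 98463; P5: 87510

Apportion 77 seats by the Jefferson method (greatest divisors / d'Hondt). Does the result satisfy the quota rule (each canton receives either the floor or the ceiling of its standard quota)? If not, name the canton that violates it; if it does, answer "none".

P1

Standard quotas: P3 1.908, P7 2.071, P1 57.352, P8 8.296, P5 7.373.
Jefferson allocation: P3 1, P7 2, P1 59, P8 8, P5 7.
P1 has quota 57.352 (lower 57, upper 58) but receives 59 — outside the quota interval.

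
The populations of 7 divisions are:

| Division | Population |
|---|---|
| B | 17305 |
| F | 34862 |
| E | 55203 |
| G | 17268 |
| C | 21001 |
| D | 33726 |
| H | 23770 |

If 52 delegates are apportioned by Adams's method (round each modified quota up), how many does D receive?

Standard divisor 203135/52 ≈ 3906.442; standard quotas: B 4.430, F 8.924, E 14.131, G 4.420, C 5.376, D 8.633, H 6.085.
Rounding up gives 5, 9, 15, 5, 6, 9, 7 = 56 seats, so the divisor must be adjusted.
With modified divisor 4230: modified quotas B 4.091, F 8.242, E 13.050, G 4.082, C 4.965, D 7.973, H 5.619.
Rounding up: B 5, F 9, E 14, G 5, C 5, D 8, H 6 (total 52).
D receives 8.

8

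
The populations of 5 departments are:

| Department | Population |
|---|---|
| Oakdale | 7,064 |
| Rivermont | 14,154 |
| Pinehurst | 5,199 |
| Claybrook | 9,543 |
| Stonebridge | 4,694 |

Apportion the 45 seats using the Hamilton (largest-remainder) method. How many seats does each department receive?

Total 40654; standard divisor 40654/45 ≈ 903.422.
Standard quotas: Oakdale 7.8192, Rivermont 15.6671, Pinehurst 5.7548, Claybrook 10.5632, Stonebridge 5.1958.
Lower quotas: Oakdale 7, Rivermont 15, Pinehurst 5, Claybrook 10, Stonebridge 5 (sum 42, leaving 3 seats).
Remainders in descending order: Oakdale 0.8192, Pinehurst 0.7548, Rivermont 0.6671, Claybrook 0.5632, Stonebridge 0.1958.
Largest remainders: Oakdale, Pinehurst, Rivermont receive the extra seats.

Oakdale 8; Rivermont 16; Pinehurst 6; Claybrook 10; Stonebridge 5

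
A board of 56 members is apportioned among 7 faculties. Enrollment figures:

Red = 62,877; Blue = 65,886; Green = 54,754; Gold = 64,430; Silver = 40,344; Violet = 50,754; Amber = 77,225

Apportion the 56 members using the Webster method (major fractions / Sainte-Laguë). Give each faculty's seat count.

Red 9, Blue 9, Green 7, Gold 9, Silver 5, Violet 7, Amber 10

Standard divisor 416270/56 ≈ 7433.393; standard quotas: Red 8.459, Blue 8.864, Green 7.366, Gold 8.668, Silver 5.427, Violet 6.828, Amber 10.389.
Rounding to the nearest integer gives 8, 9, 7, 9, 5, 7, 10 = 55 seats, so the divisor must be adjusted.
With modified divisor 7376: modified quotas Red 8.525, Blue 8.932, Green 7.423, Gold 8.735, Silver 5.470, Violet 6.881, Amber 10.470.
Rounding to the nearest integer: Red 9, Blue 9, Green 7, Gold 9, Silver 5, Violet 7, Amber 10 (total 56).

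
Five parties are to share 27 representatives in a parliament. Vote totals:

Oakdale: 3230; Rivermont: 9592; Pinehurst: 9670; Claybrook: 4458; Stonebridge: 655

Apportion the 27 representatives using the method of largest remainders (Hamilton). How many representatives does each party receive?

Total 27605; standard divisor 27605/27 ≈ 1022.407.
Standard quotas: Oakdale 3.1592, Rivermont 9.3818, Pinehurst 9.4581, Claybrook 4.3603, Stonebridge 0.6406.
Lower quotas: Oakdale 3, Rivermont 9, Pinehurst 9, Claybrook 4, Stonebridge 0 (sum 25, leaving 2 seats).
Remainders in descending order: Stonebridge 0.6406, Pinehurst 0.4581, Rivermont 0.3818, Claybrook 0.3603, Oakdale 0.1592.
Largest remainders: Stonebridge, Pinehurst receive the extra seats.

Oakdale 3, Rivermont 9, Pinehurst 10, Claybrook 4, Stonebridge 1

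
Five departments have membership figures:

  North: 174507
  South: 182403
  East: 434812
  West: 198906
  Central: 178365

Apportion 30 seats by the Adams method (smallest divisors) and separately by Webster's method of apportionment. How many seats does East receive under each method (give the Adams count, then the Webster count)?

Adams: North 5, South 5, East 10, West 5, Central 5.
Webster: North 4, South 5, East 11, West 5, Central 5.
East gets 10 under Adams and 11 under Webster.

10 and 11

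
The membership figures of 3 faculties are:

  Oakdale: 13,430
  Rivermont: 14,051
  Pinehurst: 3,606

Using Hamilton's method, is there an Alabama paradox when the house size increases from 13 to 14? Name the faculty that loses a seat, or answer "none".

At 13 seats: Oakdale 6, Rivermont 6, Pinehurst 1.
At 14 seats: Oakdale 6, Rivermont 6, Pinehurst 2.
No faculty's allocation decreased.

none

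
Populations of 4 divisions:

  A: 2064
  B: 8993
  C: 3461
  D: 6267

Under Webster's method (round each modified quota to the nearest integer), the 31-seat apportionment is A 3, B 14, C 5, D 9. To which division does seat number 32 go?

D

Priority for the next seat is population ÷ (current seats + 0.5).
Priorities: A 589.714, B 620.207, C 629.273, D 659.684.
Highest priority: D.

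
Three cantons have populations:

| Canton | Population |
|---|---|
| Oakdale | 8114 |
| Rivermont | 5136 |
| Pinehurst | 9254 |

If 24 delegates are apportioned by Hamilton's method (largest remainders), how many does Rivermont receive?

The standard divisor is 22504/24 ≈ 937.667.
Standard quotas: Oakdale 8.6534, Rivermont 5.4774, Pinehurst 9.8692.
Lower quotas: Oakdale 8, Rivermont 5, Pinehurst 9 (sum 22, leaving 2 seats).
Remainders in descending order: Pinehurst 0.8692, Oakdale 0.6534, Rivermont 0.4774.
The surplus seats go to Pinehurst, Oakdale.
Rivermont receives 5.

5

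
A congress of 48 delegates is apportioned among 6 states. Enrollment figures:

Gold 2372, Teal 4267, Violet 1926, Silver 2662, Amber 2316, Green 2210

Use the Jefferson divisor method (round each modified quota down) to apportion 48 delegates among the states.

Gold 7, Teal 13, Violet 6, Silver 8, Amber 7, Green 7

Standard divisor 15753/48 ≈ 328.188; standard quotas: Gold 7.228, Teal 13.002, Violet 5.869, Silver 8.111, Amber 7.057, Green 6.734.
Rounding down gives 7, 13, 5, 8, 7, 6 = 46 seats, so the divisor must be adjusted.
With modified divisor 310: modified quotas Gold 7.652, Teal 13.765, Violet 6.213, Silver 8.587, Amber 7.471, Green 7.129.
Rounding down: Gold 7, Teal 13, Violet 6, Silver 8, Amber 7, Green 7 (total 48).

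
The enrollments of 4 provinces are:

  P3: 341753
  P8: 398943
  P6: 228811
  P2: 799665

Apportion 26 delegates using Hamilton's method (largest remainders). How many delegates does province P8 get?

The standard divisor is 1769172/26 ≈ 68045.077.
Standard quotas: P3 5.0225, P8 5.8629, P6 3.3626, P2 11.7520.
Lower quotas: P3 5, P8 5, P6 3, P2 11 (sum 24, leaving 2 seats).
Remainders in descending order: P8 0.8629, P2 0.7520, P6 0.3626, P3 0.0225.
Largest remainders: P8, P2 receive the extra seats.
P8 receives 6.

6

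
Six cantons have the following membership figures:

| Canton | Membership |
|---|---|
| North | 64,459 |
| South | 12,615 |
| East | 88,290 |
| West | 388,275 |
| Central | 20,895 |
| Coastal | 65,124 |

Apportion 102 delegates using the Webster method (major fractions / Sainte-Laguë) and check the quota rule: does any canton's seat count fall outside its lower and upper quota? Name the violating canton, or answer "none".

West

Standard quotas: North 10.279, South 2.012, East 14.079, West 61.914, Central 3.332, Coastal 10.385.
Webster allocation: North 10, South 2, East 14, West 63, Central 3, Coastal 10.
West has quota 61.914 (lower 61, upper 62) but receives 63 — outside the quota interval.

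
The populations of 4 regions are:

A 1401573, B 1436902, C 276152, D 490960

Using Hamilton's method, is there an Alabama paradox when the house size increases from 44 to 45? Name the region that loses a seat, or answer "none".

none

At 44 seats: A 17, B 18, C 3, D 6.
At 45 seats: A 18, B 18, C 3, D 6.
No region's allocation decreased.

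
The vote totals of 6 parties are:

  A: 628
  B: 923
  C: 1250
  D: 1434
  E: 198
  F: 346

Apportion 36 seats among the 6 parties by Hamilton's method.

Standard divisor: 4779 ÷ 36 ≈ 132.75.
Standard quotas: A 4.731, B 6.953, C 9.416, D 10.802, E 1.492, F 2.606.
Lower quotas: A 4, B 6, C 9, D 10, E 1, F 2 (sum 32, leaving 4 seats).
Remainders in descending order: B 0.953, D 0.802, A 0.731, F 0.606, E 0.492, C 0.416.
The surplus seats go to B, D, A, F.

A 5, B 7, C 9, D 11, E 1, F 3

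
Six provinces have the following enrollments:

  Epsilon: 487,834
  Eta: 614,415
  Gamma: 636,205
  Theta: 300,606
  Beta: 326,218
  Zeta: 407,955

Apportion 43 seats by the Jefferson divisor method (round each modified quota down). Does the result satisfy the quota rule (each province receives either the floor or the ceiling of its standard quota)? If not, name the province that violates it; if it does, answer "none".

none

Standard quotas: Epsilon 7.564, Eta 9.527, Gamma 9.865, Theta 4.661, Beta 5.058, Zeta 6.325.
Jefferson allocation: Epsilon 8, Eta 10, Gamma 10, Theta 4, Beta 5, Zeta 6.
Every allocation lies between the lower and upper quota.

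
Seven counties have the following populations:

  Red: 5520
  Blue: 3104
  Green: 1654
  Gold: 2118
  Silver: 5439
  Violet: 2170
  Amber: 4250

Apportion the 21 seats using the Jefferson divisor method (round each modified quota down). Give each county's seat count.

Red: 5, Blue: 2, Green: 1, Gold: 2, Silver: 5, Violet: 2, Amber: 4

Standard divisor 24255/21 ≈ 1155; standard quotas: Red 4.779, Blue 2.687, Green 1.432, Gold 1.834, Silver 4.709, Violet 1.879, Amber 3.680.
Rounding down gives 4, 2, 1, 1, 4, 1, 3 = 16 seats, so the divisor must be adjusted.
With modified divisor 1047: modified quotas Red 5.272, Blue 2.965, Green 1.580, Gold 2.023, Silver 5.195, Violet 2.073, Amber 4.059.
Rounding down: Red 5, Blue 2, Green 1, Gold 2, Silver 5, Violet 2, Amber 4 (total 21).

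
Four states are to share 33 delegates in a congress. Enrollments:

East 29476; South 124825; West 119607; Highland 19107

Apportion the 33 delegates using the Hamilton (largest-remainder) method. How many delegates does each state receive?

The standard divisor is 293015/33 ≈ 8879.242.
Standard quotas: East 3.3197, South 14.0581, West 13.4704, Highland 2.1519.
Lower quotas: East 3, South 14, West 13, Highland 2 (sum 32, leaving 1 seat).
Remainders in descending order: West 0.4704, East 0.3197, Highland 0.1519, South 0.0581.
The surplus seat goes to West.

East 3, South 14, West 14, Highland 2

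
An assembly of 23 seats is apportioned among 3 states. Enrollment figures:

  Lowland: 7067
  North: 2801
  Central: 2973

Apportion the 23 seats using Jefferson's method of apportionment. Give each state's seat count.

Standard divisor 12841/23 ≈ 558.304; standard quotas: Lowland 12.658, North 5.017, Central 5.325.
Rounding down gives 12, 5, 5 = 22 seats, so the divisor must be adjusted.
With modified divisor 520: modified quotas Lowland 13.590, North 5.387, Central 5.717.
Rounding down: Lowland 13, North 5, Central 5 (total 23).

Lowland 13; North 5; Central 5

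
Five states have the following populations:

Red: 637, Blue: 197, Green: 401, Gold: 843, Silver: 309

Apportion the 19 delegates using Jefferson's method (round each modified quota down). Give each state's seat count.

Red 6, Blue 1, Green 3, Gold 7, Silver 2

Standard divisor 2387/19 ≈ 125.632; standard quotas: Red 5.070, Blue 1.568, Green 3.192, Gold 6.710, Silver 2.460.
Rounding down gives 5, 1, 3, 6, 2 = 17 seats, so the divisor must be adjusted.
With modified divisor 105.8: modified quotas Red 6.021, Blue 1.862, Green 3.790, Gold 7.968, Silver 2.921.
Rounding down: Red 6, Blue 1, Green 3, Gold 7, Silver 2 (total 19).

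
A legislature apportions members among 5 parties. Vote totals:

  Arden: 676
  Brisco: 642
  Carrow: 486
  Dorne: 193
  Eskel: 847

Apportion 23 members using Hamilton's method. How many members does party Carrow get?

Standard divisor: 2844 ÷ 23 ≈ 123.652.
Standard quotas: Arden 5.467, Brisco 5.192, Carrow 3.930, Dorne 1.561, Eskel 6.850.
Lower quotas: Arden 5, Brisco 5, Carrow 3, Dorne 1, Eskel 6 (sum 20, leaving 3 seats).
Remainders in descending order: Carrow 0.930, Eskel 0.850, Dorne 0.561, Arden 0.467, Brisco 0.192.
The surplus seats go to Carrow, Eskel, Dorne.
Carrow receives 4.

4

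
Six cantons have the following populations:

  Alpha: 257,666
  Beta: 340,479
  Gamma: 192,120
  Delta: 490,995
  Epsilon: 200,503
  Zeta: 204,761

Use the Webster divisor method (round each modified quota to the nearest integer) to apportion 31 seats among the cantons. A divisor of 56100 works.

With modified divisor 56100: modified quotas Alpha 4.593, Beta 6.069, Gamma 3.425, Delta 8.752, Epsilon 3.574, Zeta 3.650.
Rounding to the nearest integer: Alpha 5, Beta 6, Gamma 3, Delta 9, Epsilon 4, Zeta 4 (total 31).

Alpha=5, Beta=6, Gamma=3, Delta=9, Epsilon=4, Zeta=4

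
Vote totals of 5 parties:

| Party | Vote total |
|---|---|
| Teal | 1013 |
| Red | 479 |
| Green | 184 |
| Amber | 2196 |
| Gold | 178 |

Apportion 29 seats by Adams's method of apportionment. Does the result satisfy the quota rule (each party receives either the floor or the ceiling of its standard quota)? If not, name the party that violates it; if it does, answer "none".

Amber

Standard quotas: Teal 7.254, Red 3.430, Green 1.318, Amber 15.724, Gold 1.275.
Adams allocation: Teal 7, Red 4, Green 2, Amber 14, Gold 2.
Amber has quota 15.724 (lower 15, upper 16) but receives 14 — outside the quota interval.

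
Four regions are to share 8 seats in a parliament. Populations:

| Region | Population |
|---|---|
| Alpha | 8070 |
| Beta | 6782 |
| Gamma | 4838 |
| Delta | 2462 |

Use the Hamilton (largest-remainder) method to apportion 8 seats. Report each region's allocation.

Alpha: 3; Beta: 2; Gamma: 2; Delta: 1

Standard divisor: 22152 ÷ 8 = 2769.
Standard quotas: Alpha 2.9144, Beta 2.4493, Gamma 1.7472, Delta 0.8891.
Lower quotas: Alpha 2, Beta 2, Gamma 1, Delta 0 (sum 5, leaving 3 seats).
Remainders in descending order: Alpha 0.9144, Delta 0.8891, Gamma 0.7472, Beta 0.4493.
The surplus seats go to Alpha, Delta, Gamma.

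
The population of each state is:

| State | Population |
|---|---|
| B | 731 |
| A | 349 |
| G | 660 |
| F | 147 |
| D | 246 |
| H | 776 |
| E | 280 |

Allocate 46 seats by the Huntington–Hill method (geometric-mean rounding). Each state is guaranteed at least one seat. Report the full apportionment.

With divisor 69.6: modified quotas B 10.503, A 5.014, G 9.483, F 2.112, D 3.534, H 11.149, E 4.023.
Geometric-mean thresholds: B √(10·11)=10.488, A √(5·6)=5.477, G √(9·10)=9.487, F √(2·3)=2.449, D √(3·4)=3.464, H √(11·12)=11.489, E √(4·5)=4.472.
Each quota rounded against its threshold gives B 11, A 5, G 9, F 2, D 4, H 11, E 4 (total 46).

B=11, A=5, G=9, F=2, D=4, H=11, E=4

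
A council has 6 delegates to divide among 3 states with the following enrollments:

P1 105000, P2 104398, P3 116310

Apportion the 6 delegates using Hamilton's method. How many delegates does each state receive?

P1: 2; P2: 2; P3: 2

Total 325708; standard divisor 325708/6 ≈ 54284.667.
Standard quotas: P1 1.9342, P2 1.9232, P3 2.1426.
Lower quotas: P1 1, P2 1, P3 2 (sum 4, leaving 2 seats).
Remainders in descending order: P1 0.9342, P2 0.9232, P3 0.1426.
The surplus seats go to P1, P2.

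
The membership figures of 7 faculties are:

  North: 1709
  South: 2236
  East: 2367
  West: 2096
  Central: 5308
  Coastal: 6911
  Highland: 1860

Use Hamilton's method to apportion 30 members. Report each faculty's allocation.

North: 2; South: 3; East: 3; West: 3; Central: 7; Coastal: 9; Highland: 3

The standard divisor is 22487/30 ≈ 749.567.
Standard quotas: North 2.2800, South 2.9831, East 3.1578, West 2.7963, Central 7.0814, Coastal 9.2200, Highland 2.4814.
Lower quotas: North 2, South 2, East 3, West 2, Central 7, Coastal 9, Highland 2 (sum 27, leaving 3 seats).
Remainders in descending order: South 0.9831, West 0.7963, Highland 0.4814, North 0.2800, Coastal 0.2200, East 0.1578, Central 0.0814.
Largest remainders: South, West, Highland receive the extra seats.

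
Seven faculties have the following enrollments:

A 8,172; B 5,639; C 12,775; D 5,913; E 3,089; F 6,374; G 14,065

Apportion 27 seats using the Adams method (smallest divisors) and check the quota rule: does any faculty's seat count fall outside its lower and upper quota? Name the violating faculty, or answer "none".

Standard quotas: A 3.938, B 2.717, C 6.156, D 2.850, E 1.489, F 3.072, G 6.778.
Adams allocation: A 4, B 3, C 6, D 3, E 2, F 3, G 6.
Every allocation lies between the lower and upper quota.

none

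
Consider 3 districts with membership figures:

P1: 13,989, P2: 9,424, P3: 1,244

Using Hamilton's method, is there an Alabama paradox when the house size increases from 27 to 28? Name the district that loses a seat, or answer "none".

P3

At 27 seats: P1 15, P2 10, P3 2.
At 28 seats: P1 16, P2 11, P3 1.
P3 drops from 2 to 1.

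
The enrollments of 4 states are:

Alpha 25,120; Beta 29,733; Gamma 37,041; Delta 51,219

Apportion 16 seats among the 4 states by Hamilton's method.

Alpha 3; Beta 3; Gamma 4; Delta 6

Standard divisor: 143113 ÷ 16 ≈ 8944.562.
Standard quotas: Alpha 2.8084, Beta 3.3241, Gamma 4.1412, Delta 5.7263.
Lower quotas: Alpha 2, Beta 3, Gamma 4, Delta 5 (sum 14, leaving 2 seats).
Remainders in descending order: Alpha 0.8084, Delta 0.7263, Beta 0.3241, Gamma 0.1412.
Largest remainders: Alpha, Delta receive the extra seats.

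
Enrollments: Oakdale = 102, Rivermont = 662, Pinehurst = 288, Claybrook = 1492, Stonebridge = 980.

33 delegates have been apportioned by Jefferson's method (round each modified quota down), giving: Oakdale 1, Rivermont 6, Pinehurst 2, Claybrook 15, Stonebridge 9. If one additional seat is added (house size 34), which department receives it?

Stonebridge

Priority for the next seat is population ÷ (current seats + 1).
Priorities: Oakdale 51.000, Rivermont 94.571, Pinehurst 96.000, Claybrook 93.250, Stonebridge 98.000.
Highest priority: Stonebridge.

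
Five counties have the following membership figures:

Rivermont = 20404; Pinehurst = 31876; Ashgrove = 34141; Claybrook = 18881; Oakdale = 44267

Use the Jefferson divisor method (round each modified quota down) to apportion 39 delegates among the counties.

Standard divisor 149569/39 ≈ 3835.103; standard quotas: Rivermont 5.320, Pinehurst 8.312, Ashgrove 8.902, Claybrook 4.923, Oakdale 11.543.
Rounding down gives 5, 8, 8, 4, 11 = 36 seats, so the divisor must be adjusted.
With modified divisor 3600: modified quotas Rivermont 5.668, Pinehurst 8.854, Ashgrove 9.484, Claybrook 5.245, Oakdale 12.296.
Rounding down: Rivermont 5, Pinehurst 8, Ashgrove 9, Claybrook 5, Oakdale 12 (total 39).

Rivermont 5; Pinehurst 8; Ashgrove 9; Claybrook 5; Oakdale 12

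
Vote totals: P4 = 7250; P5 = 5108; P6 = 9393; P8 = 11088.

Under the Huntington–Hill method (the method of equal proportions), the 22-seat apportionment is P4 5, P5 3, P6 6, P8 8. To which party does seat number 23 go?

P5

Priority for the next seat is population ÷ (√(s·(s+1))).
Priorities: P4 1323.663, P5 1474.553, P6 1449.371, P8 1306.733.
Highest priority: P5.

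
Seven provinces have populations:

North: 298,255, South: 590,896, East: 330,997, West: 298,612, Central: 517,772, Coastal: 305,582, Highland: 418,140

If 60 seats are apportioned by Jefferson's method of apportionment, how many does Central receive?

12

Standard divisor 2760254/60 ≈ 46004.233; standard quotas: North 6.483, South 12.844, East 7.195, West 6.491, Central 11.255, Coastal 6.642, Highland 9.089.
Rounding down gives 6, 12, 7, 6, 11, 6, 9 = 57 seats, so the divisor must be adjusted.
With modified divisor 42900: modified quotas North 6.952, South 13.774, East 7.716, West 6.961, Central 12.069, Coastal 7.123, Highland 9.747.
Rounding down: North 6, South 13, East 7, West 6, Central 12, Coastal 7, Highland 9 (total 60).
Central receives 12.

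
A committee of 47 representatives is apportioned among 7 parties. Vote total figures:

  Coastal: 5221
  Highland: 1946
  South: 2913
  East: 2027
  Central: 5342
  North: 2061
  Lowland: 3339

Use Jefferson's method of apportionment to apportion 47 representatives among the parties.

Standard divisor 22849/47 ≈ 486.149; standard quotas: Coastal 10.740, Highland 4.003, South 5.992, East 4.170, Central 10.988, North 4.239, Lowland 6.868.
Rounding down gives 10, 4, 5, 4, 10, 4, 6 = 43 seats, so the divisor must be adjusted.
With modified divisor 460: modified quotas Coastal 11.350, Highland 4.230, South 6.333, East 4.407, Central 11.613, North 4.480, Lowland 7.259.
Rounding down: Coastal 11, Highland 4, South 6, East 4, Central 11, North 4, Lowland 7 (total 47).

Coastal 11, Highland 4, South 6, East 4, Central 11, North 4, Lowland 7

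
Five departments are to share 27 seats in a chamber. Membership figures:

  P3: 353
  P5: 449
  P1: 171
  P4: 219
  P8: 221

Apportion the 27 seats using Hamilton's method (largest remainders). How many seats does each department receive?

Standard divisor: 1413 ÷ 27 ≈ 52.333.
Standard quotas: P3 6.745, P5 8.580, P1 3.268, P4 4.185, P8 4.223.
Lower quotas: P3 6, P5 8, P1 3, P4 4, P8 4 (sum 25, leaving 2 seats).
Remainders in descending order: P3 0.745, P5 0.580, P1 0.268, P8 0.223, P4 0.185.
The surplus seats go to P3, P5.

P3 7, P5 9, P1 3, P4 4, P8 4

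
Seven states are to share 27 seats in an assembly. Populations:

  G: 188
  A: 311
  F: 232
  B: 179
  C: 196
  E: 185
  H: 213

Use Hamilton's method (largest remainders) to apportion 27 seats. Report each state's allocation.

Total 1504; standard divisor 1504/27 ≈ 55.704.
Standard quotas: G 3.375, A 5.583, F 4.165, B 3.213, C 3.519, E 3.321, H 3.824.
Lower quotas: G 3, A 5, F 4, B 3, C 3, E 3, H 3 (sum 24, leaving 3 seats).
Remainders in descending order: H 0.824, A 0.583, C 0.519, G 0.375, E 0.321, B 0.213, F 0.165.
The surplus seats go to H, A, C.

G=3, A=6, F=4, B=3, C=4, E=3, H=4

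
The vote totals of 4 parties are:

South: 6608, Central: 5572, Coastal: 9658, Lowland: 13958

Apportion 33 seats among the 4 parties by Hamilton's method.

South: 6, Central: 5, Coastal: 9, Lowland: 13

The standard divisor is 35796/33 ≈ 1084.727.
Standard quotas: South 6.0919, Central 5.1368, Coastal 8.9036, Lowland 12.8678.
Lower quotas: South 6, Central 5, Coastal 8, Lowland 12 (sum 31, leaving 2 seats).
Remainders in descending order: Coastal 0.9036, Lowland 0.8678, Central 0.1368, South 0.0919.
Largest remainders: Coastal, Lowland receive the extra seats.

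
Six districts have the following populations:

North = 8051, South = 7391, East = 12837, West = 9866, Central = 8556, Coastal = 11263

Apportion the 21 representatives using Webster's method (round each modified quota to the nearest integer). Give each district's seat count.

Standard divisor 57964/21 ≈ 2760.19; standard quotas: North 2.917, South 2.678, East 4.651, West 3.574, Central 3.100, Coastal 4.081.
Rounding to the nearest integer gives 3, 3, 5, 4, 3, 4 = 22 seats, so the divisor must be adjusted.
With modified divisor 2840: modified quotas North 2.835, South 2.602, East 4.520, West 3.474, Central 3.013, Coastal 3.966.
Rounding to the nearest integer: North 3, South 3, East 5, West 3, Central 3, Coastal 4 (total 21).

North 3; South 3; East 5; West 3; Central 3; Coastal 4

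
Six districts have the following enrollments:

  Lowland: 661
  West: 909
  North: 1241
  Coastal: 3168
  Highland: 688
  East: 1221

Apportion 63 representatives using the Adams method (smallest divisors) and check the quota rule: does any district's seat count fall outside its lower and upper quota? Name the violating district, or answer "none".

Coastal

Standard quotas: Lowland 5.279, West 7.260, North 9.912, Coastal 25.302, Highland 5.495, East 9.752.
Adams allocation: Lowland 6, West 7, North 10, Coastal 24, Highland 6, East 10.
Coastal has quota 25.302 (lower 25, upper 26) but receives 24 — outside the quota interval.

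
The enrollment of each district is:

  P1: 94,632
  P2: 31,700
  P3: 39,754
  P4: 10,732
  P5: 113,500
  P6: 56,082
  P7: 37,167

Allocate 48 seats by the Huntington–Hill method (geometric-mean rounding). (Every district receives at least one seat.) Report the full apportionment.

With divisor 8034: modified quotas P1 11.779, P2 3.946, P3 4.948, P4 1.336, P5 14.127, P6 6.981, P7 4.626.
Geometric-mean thresholds: P1 √(11·12)=11.489, P2 √(3·4)=3.464, P3 √(4·5)=4.472, P4 √(1·2)=1.414, P5 √(14·15)=14.491, P6 √(6·7)=6.481, P7 √(4·5)=4.472.
Each quota rounded against its threshold gives P1 12, P2 4, P3 5, P4 1, P5 14, P6 7, P7 5 (total 48).

P1=12; P2=4; P3=5; P4=1; P5=14; P6=7; P7=5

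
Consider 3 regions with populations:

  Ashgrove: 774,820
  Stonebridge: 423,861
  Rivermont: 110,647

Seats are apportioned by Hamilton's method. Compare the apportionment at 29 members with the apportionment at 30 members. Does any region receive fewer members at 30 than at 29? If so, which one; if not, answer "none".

At 29 seats: Ashgrove 17, Stonebridge 9, Rivermont 3.
At 30 seats: Ashgrove 18, Stonebridge 10, Rivermont 2.
Rivermont drops from 3 to 2.

Rivermont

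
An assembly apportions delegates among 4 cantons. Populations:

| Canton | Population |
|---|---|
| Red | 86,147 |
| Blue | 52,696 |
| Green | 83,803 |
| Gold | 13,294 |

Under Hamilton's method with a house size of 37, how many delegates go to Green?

13

Total 235940; standard divisor 235940/37 ≈ 6376.757.
Standard quotas: Red 13.5095, Blue 8.2638, Green 13.1419, Gold 2.0848.
Lower quotas: Red 13, Blue 8, Green 13, Gold 2 (sum 36, leaving 1 seat).
Remainders in descending order: Red 0.5095, Blue 0.2638, Green 0.1419, Gold 0.0848.
The surplus seat goes to Red.
Green receives 13.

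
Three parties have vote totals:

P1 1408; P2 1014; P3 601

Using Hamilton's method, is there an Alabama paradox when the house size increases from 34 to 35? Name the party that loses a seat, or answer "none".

none

At 34 seats: P1 16, P2 11, P3 7.
At 35 seats: P1 16, P2 12, P3 7.
No party's allocation decreased.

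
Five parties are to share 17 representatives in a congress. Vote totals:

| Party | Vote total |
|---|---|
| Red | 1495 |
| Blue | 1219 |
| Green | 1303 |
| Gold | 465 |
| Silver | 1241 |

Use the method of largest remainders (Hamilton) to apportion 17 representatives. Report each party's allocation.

Red 4, Blue 4, Green 4, Gold 1, Silver 4

The standard divisor is 5723/17 ≈ 336.647.
Standard quotas: Red 4.441, Blue 3.621, Green 3.871, Gold 1.381, Silver 3.686.
Lower quotas: Red 4, Blue 3, Green 3, Gold 1, Silver 3 (sum 14, leaving 3 seats).
Remainders in descending order: Green 0.871, Silver 0.686, Blue 0.621, Red 0.441, Gold 0.381.
The surplus seats go to Green, Silver, Blue.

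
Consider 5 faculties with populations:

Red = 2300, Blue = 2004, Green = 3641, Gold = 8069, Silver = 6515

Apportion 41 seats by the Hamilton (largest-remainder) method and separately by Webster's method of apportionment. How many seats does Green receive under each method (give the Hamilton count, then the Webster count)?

Hamilton: Red 4, Blue 4, Green 6, Gold 15, Silver 12.
Webster: Red 4, Blue 4, Green 7, Gold 14, Silver 12.
Green gets 6 under Hamilton and 7 under Webster.

6 and 7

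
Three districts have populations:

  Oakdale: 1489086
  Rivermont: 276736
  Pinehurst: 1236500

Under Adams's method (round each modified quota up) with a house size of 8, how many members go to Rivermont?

1

Standard divisor 3002322/8 ≈ 375290.25; standard quotas: Oakdale 3.968, Rivermont 0.737, Pinehurst 3.295.
Rounding up gives 4, 1, 4 = 9 seats, so the divisor must be adjusted.
With modified divisor 454300: modified quotas Oakdale 3.278, Rivermont 0.609, Pinehurst 2.722.
Rounding up: Oakdale 4, Rivermont 1, Pinehurst 3 (total 8).
Rivermont receives 1.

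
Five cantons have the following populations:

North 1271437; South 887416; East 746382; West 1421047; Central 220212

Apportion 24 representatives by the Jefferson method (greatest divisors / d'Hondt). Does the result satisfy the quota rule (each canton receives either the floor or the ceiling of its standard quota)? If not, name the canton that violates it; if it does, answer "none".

none

Standard quotas: North 6.712, South 4.684, East 3.940, West 7.501, Central 1.162.
Jefferson allocation: North 7, South 4, East 4, West 8, Central 1.
Every allocation lies between the lower and upper quota.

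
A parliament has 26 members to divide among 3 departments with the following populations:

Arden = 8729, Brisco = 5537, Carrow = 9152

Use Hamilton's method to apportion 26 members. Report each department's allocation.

Total 23418; standard divisor 23418/26 ≈ 900.692.
Standard quotas: Arden 9.6914, Brisco 6.1475, Carrow 10.1611.
Lower quotas: Arden 9, Brisco 6, Carrow 10 (sum 25, leaving 1 seat).
Remainders in descending order: Arden 0.6914, Carrow 0.1611, Brisco 0.1475.
Largest remainder: Arden receives the extra seat.

Arden 10; Brisco 6; Carrow 10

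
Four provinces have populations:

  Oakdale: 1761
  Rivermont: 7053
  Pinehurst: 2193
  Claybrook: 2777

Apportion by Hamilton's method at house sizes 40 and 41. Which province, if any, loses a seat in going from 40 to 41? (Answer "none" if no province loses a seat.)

none

At 40 seats: Oakdale 5, Rivermont 21, Pinehurst 6, Claybrook 8.
At 41 seats: Oakdale 5, Rivermont 21, Pinehurst 7, Claybrook 8.
No province's allocation decreased.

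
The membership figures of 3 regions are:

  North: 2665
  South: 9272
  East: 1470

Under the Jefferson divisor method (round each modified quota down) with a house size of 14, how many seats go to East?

Standard divisor 13407/14 ≈ 957.643; standard quotas: North 2.783, South 9.682, East 1.535.
Rounding down gives 2, 9, 1 = 12 seats, so the divisor must be adjusted.
With modified divisor 870: modified quotas North 3.063, South 10.657, East 1.690.
Rounding down: North 3, South 10, East 1 (total 14).
East receives 1.

1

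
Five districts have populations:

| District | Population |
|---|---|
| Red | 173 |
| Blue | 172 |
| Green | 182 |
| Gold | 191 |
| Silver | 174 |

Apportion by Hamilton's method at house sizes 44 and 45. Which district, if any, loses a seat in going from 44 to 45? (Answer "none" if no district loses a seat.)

At 44 seats: Red 9, Blue 8, Green 9, Gold 9, Silver 9.
At 45 seats: Red 9, Blue 9, Green 9, Gold 9, Silver 9.
No district's allocation decreased.

none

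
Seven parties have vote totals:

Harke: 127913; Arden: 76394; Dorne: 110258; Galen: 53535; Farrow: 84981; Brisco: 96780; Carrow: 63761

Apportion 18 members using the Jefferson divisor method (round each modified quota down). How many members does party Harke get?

4

Standard divisor 613622/18 ≈ 34090.111; standard quotas: Harke 3.752, Arden 2.241, Dorne 3.234, Galen 1.570, Farrow 2.493, Brisco 2.839, Carrow 1.870.
Rounding down gives 3, 2, 3, 1, 2, 2, 1 = 14 seats, so the divisor must be adjusted.
With modified divisor 27900: modified quotas Harke 4.585, Arden 2.738, Dorne 3.952, Galen 1.919, Farrow 3.046, Brisco 3.469, Carrow 2.285.
Rounding down: Harke 4, Arden 2, Dorne 3, Galen 1, Farrow 3, Brisco 3, Carrow 2 (total 18).
Harke receives 4.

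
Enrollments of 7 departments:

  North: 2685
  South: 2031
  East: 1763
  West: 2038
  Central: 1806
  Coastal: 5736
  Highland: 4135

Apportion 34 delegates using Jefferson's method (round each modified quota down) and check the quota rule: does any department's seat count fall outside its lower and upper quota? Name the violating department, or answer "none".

none

Standard quotas: North 4.521, South 3.420, East 2.968, West 3.431, Central 3.041, Coastal 9.658, Highland 6.962.
Jefferson allocation: North 5, South 3, East 3, West 3, Central 3, Coastal 10, Highland 7.
Every allocation lies between the lower and upper quota.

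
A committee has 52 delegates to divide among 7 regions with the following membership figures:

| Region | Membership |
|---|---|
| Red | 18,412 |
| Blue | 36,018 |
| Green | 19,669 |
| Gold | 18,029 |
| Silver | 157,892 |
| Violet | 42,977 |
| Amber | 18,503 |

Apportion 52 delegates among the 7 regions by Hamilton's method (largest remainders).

Standard divisor: 311500 ÷ 52 ≈ 5990.385.
Standard quotas: Red 3.0736, Blue 6.0126, Green 3.2834, Gold 3.0097, Silver 26.3576, Violet 7.1743, Amber 3.0888.
Lower quotas: Red 3, Blue 6, Green 3, Gold 3, Silver 26, Violet 7, Amber 3 (sum 51, leaving 1 seat).
Remainders in descending order: Silver 0.3576, Green 0.2834, Violet 0.1743, Amber 0.0888, Red 0.0736, Blue 0.0126, Gold 0.0097.
Largest remainder: Silver receives the extra seat.

Red 3, Blue 6, Green 3, Gold 3, Silver 27, Violet 7, Amber 3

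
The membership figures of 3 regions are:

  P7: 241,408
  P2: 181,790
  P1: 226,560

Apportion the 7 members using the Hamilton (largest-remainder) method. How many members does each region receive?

P7 3, P2 2, P1 2

The standard divisor is 649758/7 ≈ 92822.571.
Standard quotas: P7 2.6007, P2 1.9585, P1 2.4408.
Lower quotas: P7 2, P2 1, P1 2 (sum 5, leaving 2 seats).
Remainders in descending order: P2 0.9585, P7 0.6007, P1 0.4408.
Largest remainders: P2, P7 receive the extra seats.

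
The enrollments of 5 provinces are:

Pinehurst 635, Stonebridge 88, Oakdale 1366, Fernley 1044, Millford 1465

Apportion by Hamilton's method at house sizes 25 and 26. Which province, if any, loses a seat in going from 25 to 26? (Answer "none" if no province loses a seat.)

Stonebridge

At 25 seats: Pinehurst 3, Stonebridge 1, Oakdale 7, Fernley 6, Millford 8.
At 26 seats: Pinehurst 4, Stonebridge 0, Oakdale 8, Fernley 6, Millford 8.
Stonebridge drops from 1 to 0.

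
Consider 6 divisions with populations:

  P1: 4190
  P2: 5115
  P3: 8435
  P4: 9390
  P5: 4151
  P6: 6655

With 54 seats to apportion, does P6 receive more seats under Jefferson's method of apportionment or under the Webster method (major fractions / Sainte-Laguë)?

Webster

Jefferson: P1 6, P2 7, P3 12, P4 14, P5 6, P6 9.
Webster: P1 6, P2 7, P3 12, P4 13, P5 6, P6 10.
P6 gets 9 under Jefferson and 10 under Webster.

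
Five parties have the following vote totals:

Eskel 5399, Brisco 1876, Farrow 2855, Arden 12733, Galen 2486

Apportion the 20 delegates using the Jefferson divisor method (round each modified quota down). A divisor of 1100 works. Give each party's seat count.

With modified divisor 1100: modified quotas Eskel 4.908, Brisco 1.705, Farrow 2.595, Arden 11.575, Galen 2.260.
Rounding down: Eskel 4, Brisco 1, Farrow 2, Arden 11, Galen 2 (total 20).

Eskel 4; Brisco 1; Farrow 2; Arden 11; Galen 2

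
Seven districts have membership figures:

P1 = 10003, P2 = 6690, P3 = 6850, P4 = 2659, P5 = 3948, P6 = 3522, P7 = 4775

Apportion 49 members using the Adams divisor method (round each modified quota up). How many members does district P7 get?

Standard divisor 38447/49 ≈ 784.633; standard quotas: P1 12.749, P2 8.526, P3 8.730, P4 3.389, P5 5.032, P6 4.489, P7 6.086.
Rounding up gives 13, 9, 9, 4, 6, 5, 7 = 53 seats, so the divisor must be adjusted.
With modified divisor 850: modified quotas P1 11.768, P2 7.871, P3 8.059, P4 3.128, P5 4.645, P6 4.144, P7 5.618.
Rounding up: P1 12, P2 8, P3 9, P4 4, P5 5, P6 5, P7 6 (total 49).
P7 receives 6.

6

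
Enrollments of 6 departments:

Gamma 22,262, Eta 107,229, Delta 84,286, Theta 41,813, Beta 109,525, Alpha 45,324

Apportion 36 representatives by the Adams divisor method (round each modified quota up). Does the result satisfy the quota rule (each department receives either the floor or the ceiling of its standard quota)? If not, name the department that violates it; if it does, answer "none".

none

Standard quotas: Gamma 1.953, Eta 9.405, Delta 7.393, Theta 3.667, Beta 9.607, Alpha 3.975.
Adams allocation: Gamma 2, Eta 9, Delta 7, Theta 4, Beta 10, Alpha 4.
Every allocation lies between the lower and upper quota.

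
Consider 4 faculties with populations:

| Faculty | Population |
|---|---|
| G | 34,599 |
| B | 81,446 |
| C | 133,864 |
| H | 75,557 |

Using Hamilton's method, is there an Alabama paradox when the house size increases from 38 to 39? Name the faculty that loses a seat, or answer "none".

At 38 seats: G 4, B 9, C 16, H 9.
At 39 seats: G 4, B 10, C 16, H 9.
No faculty's allocation decreased.

none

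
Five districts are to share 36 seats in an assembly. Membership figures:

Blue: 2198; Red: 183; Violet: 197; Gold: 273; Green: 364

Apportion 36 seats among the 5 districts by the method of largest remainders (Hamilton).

Standard divisor: 3215 ÷ 36 ≈ 89.306.
Standard quotas: Blue 24.612, Red 2.049, Violet 2.206, Gold 3.057, Green 4.076.
Lower quotas: Blue 24, Red 2, Violet 2, Gold 3, Green 4 (sum 35, leaving 1 seat).
Remainders in descending order: Blue 0.612, Violet 0.206, Green 0.076, Gold 0.057, Red 0.049.
The surplus seat goes to Blue.

Blue 25; Red 2; Violet 2; Gold 3; Green 4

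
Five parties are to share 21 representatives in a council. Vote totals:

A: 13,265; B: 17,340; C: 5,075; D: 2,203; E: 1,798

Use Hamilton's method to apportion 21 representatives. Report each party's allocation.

A=7, B=9, C=3, D=1, E=1

Total 39681; standard divisor 39681/21 ≈ 1889.571.
Standard quotas: A 7.0201, B 9.1767, C 2.6858, D 1.1659, E 0.9515.
Lower quotas: A 7, B 9, C 2, D 1, E 0 (sum 19, leaving 2 seats).
Remainders in descending order: E 0.9515, C 0.6858, B 0.1767, D 0.1659, A 0.0201.
The surplus seats go to E, C.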